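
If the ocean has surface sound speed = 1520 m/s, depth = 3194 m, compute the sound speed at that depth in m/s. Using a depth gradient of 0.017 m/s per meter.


c = 1520 + 0.017 * 3194 = 1574.298

1574.298 m/s


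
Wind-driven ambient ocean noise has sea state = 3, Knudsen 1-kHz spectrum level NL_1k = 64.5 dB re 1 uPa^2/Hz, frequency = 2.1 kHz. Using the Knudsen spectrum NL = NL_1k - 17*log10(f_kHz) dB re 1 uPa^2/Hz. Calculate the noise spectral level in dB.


NL = NL_1k - 17*log10(f_kHz) = 64.5 - 17*log10(2.1) = 64.5 - (5.48) = 59.02

59.02 dB


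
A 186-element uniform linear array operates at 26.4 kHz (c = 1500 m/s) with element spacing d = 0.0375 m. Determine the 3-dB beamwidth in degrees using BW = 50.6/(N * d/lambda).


Step 1: lambda = 1500/26400 = 0.05682 m
Step 2: d/lambda = 0.0375/0.05682 = 0.66
Step 3: BW = 50.6/(N * d/lambda) = 50.6/(186 * 0.66) = 0.41

0.41 deg


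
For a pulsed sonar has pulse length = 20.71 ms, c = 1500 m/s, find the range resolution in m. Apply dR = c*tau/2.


dR = c*tau/2 = 1500 * 20.71e-3 / 2 = 15.5325

15.5325 m


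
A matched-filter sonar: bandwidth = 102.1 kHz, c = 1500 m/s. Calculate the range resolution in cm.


dR = c/(2*BW) = 1500 / (2 * 102.1e3) = 0.0073 m = 0.73 cm

0.73 cm


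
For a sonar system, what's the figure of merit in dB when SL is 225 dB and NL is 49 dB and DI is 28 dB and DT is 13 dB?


FOM = SL - NL + DI - DT = 225 - 49 + 28 - 13 = 191

191 dB


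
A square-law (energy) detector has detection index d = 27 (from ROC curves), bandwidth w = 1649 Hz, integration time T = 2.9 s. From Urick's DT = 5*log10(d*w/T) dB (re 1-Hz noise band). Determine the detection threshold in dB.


DT = 5*log10(d*w/T) = 5*log10(27 * 1649 / 2.9) = 5*log10(15352.76) = 20.93

20.93 dB


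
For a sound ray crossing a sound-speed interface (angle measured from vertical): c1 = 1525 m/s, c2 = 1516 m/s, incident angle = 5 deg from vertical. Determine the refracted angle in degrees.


sin(theta2) = (c2/c1)*sin(theta1) = (1516/1525)*sin(5 deg) = 0.08664
theta2 = arcsin(0.08664) = 4.97

4.97 deg


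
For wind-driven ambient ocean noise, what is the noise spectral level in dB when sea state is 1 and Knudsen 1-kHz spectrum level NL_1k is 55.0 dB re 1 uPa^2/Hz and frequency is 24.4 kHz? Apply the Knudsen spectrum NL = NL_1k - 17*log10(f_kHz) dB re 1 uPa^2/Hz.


NL = NL_1k - 17*log10(f_kHz) = 55.0 - 17*log10(24.4) = 55.0 - (23.59) = 31.41

31.41 dB


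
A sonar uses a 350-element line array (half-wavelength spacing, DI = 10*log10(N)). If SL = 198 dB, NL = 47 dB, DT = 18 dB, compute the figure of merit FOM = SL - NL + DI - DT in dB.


158.44 dB


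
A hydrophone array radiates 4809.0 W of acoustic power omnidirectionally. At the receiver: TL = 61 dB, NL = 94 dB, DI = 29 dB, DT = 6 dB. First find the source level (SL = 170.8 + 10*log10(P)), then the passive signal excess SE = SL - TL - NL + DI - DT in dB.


Step 1: SL = 170.8 + 10*log10(4809.0) = 207.62 dB
Step 2: SE = SL - TL - NL + DI - DT = 207.62 - 61 - 94 + 29 - 6 = 75.62

75.62 dB


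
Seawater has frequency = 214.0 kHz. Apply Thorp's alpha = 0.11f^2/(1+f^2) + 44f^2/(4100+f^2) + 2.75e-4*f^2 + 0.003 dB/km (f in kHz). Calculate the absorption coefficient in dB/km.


53.091 dB/km


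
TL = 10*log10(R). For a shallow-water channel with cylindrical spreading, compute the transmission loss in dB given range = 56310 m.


TL = 10*log10(56310) = 47.51

47.51 dB


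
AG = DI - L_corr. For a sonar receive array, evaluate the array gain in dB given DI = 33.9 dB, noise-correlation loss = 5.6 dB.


AG = DI - L_corr = 33.9 - 5.6 = 28.3

28.3 dB


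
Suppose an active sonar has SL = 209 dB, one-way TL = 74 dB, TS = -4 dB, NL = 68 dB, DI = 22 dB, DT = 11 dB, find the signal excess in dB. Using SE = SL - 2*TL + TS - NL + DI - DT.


SE = SL - 2*TL + TS - NL + DI - DT = 209 - 2*74 + (-4) - 68 + 22 - 11 = 0

0 dB


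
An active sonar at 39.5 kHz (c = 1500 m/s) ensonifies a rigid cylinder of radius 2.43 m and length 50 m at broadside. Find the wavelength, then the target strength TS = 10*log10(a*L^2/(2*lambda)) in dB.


Step 1: lambda = c/f = 1500/39500 = 0.03797 m
Step 2: TS = 10*log10(a*L^2/(2*lambda)) = 10*log10(2.43*50^2/(2*0.03797)) = 49.03

49.03 dB


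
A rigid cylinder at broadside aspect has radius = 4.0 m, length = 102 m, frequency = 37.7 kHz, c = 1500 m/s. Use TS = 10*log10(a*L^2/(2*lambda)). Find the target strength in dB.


lambda = 1500/37700 = 0.03979 m
TS = 10*log10(4.0*102^2/(2*0.03979)) = 57.18

57.18 dB


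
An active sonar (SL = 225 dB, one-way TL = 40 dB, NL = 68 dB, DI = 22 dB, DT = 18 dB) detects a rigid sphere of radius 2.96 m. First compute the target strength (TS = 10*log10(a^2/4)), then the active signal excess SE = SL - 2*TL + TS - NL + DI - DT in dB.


Step 1: TS = 10*log10(2.96^2/4) = 3.41 dB
Step 2: SE = SL - 2*TL + TS - NL + DI - DT = 225 - 2*40 + (3.41) - 68 + 22 - 18 = 84.41

84.41 dB


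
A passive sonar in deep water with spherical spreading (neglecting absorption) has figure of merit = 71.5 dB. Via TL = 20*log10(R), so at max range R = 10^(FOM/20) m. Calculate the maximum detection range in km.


3.76 km


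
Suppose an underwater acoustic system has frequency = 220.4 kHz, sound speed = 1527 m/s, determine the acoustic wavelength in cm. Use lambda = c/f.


lambda = c/f = 1527 / 220400 = 0.0069 m = 0.69 cm

0.69 cm


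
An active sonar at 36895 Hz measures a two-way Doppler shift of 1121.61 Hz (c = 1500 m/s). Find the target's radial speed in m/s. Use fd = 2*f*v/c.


From fd = 2*f*v/c, v = c*fd/(2*f) = 1500 * 1121.61 / (2*36895) = 22.8

22.8 m/s


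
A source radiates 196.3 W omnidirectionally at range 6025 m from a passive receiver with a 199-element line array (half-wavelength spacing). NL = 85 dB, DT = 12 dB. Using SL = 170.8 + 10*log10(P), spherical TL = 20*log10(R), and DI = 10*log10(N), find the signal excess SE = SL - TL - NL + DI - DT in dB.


Step 1: SL = 170.8 + 10*log10(196.3) = 193.73 dB
Step 2: TL = 20*log10(6025) = 75.6 dB
Step 3: DI = 10*log10(199) = 22.99 dB
Step 4: SE = SL - TL - NL + DI - DT = 193.73 - 75.6 - 85 + 22.99 - 12 = 44.12

44.12 dB


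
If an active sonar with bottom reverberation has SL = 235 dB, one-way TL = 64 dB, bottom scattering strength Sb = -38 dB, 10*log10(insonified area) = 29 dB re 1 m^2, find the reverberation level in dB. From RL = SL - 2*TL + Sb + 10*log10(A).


RL = SL - 2*TL + Sb + 10*log10(A) = 235 - 2*64 + (-38) + 29 = 98

98 dB


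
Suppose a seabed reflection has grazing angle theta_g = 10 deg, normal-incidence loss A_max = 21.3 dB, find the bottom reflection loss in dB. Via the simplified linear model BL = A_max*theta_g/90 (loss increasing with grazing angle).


BL = A_max * theta_g / 90 = 21.3 * 10 / 90 = 2.37

2.37 dB


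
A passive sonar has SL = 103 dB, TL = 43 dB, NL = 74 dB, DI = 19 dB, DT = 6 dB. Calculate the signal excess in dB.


SE = SL - TL - NL + DI - DT = 103 - 43 - 74 + 19 - 6 = -1

-1 dB


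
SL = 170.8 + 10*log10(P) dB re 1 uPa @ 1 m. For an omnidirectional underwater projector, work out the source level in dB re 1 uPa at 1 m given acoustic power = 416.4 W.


SL = 170.8 + 10*log10(416.4) = 170.8 + 26.2 = 197.0

197.0 dB


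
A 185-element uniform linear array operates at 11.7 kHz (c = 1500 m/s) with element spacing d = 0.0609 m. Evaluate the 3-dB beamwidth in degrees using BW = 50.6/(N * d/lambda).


0.58 deg


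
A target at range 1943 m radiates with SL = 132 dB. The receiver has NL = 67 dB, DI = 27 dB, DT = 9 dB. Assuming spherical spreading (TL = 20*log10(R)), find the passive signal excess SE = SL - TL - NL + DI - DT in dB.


Step 1: TL = 20*log10(1943) = 65.77 dB
Step 2: SE = 132 - 65.77 - 67 + 27 - 9 = 17.23

17.23 dB


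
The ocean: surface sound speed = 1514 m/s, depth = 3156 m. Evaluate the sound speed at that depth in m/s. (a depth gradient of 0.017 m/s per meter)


1567.652 m/s


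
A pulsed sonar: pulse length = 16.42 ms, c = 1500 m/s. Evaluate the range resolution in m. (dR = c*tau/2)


dR = c*tau/2 = 1500 * 16.42e-3 / 2 = 12.315

12.315 m


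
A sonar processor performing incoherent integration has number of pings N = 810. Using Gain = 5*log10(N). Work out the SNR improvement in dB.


Gain = 5*log10(810) = 14.54

14.54 dB


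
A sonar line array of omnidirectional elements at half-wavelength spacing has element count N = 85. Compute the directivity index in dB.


DI = 10*log10(85) = 19.29

19.29 dB


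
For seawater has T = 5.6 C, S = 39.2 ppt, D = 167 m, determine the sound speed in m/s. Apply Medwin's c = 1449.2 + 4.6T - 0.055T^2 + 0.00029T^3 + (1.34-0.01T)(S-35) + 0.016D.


c = 1449.2 + 4.6*5.6 - 0.055*5.6^2 + 0.00029*5.6^3 + (1.34 - 0.01*5.6)*(39.2 - 35) + 0.016*167 = 1481.35

1481.35 m/s


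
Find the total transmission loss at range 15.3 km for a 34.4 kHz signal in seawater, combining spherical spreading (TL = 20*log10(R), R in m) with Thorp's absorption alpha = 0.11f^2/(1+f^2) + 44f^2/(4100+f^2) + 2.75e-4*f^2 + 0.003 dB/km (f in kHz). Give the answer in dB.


Step 1 (Thorp): alpha = 0.11*1183.36/(1+1183.36) + 44*1183.36/(4100+1183.36) + 2.75e-4*1183.36 + 0.003 = 10.2934 dB/km
Step 2: TL_spread = 20*log10(15300) = 83.69 dB
Step 3: TL_abs = alpha*R = 10.2934 * 15.3 = 157.49 dB
Step 4: TL_total = 83.69 + 157.49 = 241.18

241.18 dB


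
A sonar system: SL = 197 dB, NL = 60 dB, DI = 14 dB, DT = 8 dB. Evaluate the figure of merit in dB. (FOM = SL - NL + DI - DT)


FOM = SL - NL + DI - DT = 197 - 60 + 14 - 8 = 143

143 dB


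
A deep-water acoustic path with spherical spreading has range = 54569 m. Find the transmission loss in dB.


TL = 20*log10(54569) = 94.74

94.74 dB


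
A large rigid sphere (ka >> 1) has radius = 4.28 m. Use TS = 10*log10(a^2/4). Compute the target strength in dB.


TS = 10*log10(4.28^2 / 4) = 10*log10(4.5796) = 6.61

6.61 dB


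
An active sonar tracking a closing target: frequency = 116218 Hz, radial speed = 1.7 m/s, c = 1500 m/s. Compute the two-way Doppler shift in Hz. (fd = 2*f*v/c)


263.43 Hz


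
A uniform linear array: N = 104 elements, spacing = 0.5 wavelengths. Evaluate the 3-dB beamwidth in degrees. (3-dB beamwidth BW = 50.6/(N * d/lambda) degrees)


BW = 50.6 / (104 * 0.5) = 50.6 / 52.0 = 0.97

0.97 deg


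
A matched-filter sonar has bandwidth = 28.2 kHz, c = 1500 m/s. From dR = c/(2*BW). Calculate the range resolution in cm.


2.66 cm


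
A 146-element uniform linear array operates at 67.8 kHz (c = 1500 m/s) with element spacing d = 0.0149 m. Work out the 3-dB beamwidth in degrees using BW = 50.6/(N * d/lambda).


0.51 deg


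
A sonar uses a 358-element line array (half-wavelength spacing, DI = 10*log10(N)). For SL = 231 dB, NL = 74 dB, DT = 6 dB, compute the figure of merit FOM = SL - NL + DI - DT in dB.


Step 1: DI = 10*log10(358) = 25.54 dB
Step 2: FOM = SL - NL + DI - DT = 231 - 74 + 25.54 - 6 = 176.54

176.54 dB


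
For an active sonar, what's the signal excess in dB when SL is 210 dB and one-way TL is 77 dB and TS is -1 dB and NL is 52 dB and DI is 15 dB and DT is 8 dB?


SE = SL - 2*TL + TS - NL + DI - DT = 210 - 2*77 + (-1) - 52 + 15 - 8 = 10

10 dB


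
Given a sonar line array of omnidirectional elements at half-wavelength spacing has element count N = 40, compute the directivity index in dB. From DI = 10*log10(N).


16.02 dB


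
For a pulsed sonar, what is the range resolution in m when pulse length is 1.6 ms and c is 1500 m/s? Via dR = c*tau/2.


dR = c*tau/2 = 1500 * 1.6e-3 / 2 = 1.2

1.2 m


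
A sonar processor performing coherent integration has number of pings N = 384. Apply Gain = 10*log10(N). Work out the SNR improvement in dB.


Gain = 10*log10(384) = 25.84

25.84 dB


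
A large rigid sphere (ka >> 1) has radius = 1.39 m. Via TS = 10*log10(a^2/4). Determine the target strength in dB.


TS = 10*log10(1.39^2 / 4) = 10*log10(0.483025) = -3.16

-3.16 dB


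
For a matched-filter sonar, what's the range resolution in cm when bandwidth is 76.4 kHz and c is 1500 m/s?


0.98 cm


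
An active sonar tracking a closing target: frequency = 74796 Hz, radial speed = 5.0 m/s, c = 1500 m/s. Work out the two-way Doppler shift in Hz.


fd = 2*f*v/c = 2 * 74796 * 5.0 / 1500 = 498.64

498.64 Hz


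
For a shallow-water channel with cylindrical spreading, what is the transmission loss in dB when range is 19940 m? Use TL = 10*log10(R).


43.0 dB


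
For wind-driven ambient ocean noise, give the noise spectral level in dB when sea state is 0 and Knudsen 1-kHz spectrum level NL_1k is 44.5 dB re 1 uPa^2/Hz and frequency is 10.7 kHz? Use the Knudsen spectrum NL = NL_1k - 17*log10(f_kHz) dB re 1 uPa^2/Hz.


NL = NL_1k - 17*log10(f_kHz) = 44.5 - 17*log10(10.7) = 44.5 - (17.5) = 27.0

27.0 dB


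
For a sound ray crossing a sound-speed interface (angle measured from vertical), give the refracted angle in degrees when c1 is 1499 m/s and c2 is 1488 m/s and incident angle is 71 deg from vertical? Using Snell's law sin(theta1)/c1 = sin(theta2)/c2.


69.81 deg


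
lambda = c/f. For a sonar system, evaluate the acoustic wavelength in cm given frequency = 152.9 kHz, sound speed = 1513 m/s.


lambda = c/f = 1513 / 152900 = 0.0099 m = 0.99 cm

0.99 cm


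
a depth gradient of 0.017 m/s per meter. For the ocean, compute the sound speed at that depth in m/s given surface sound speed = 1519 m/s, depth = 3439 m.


c = 1519 + 0.017 * 3439 = 1577.463

1577.463 m/s


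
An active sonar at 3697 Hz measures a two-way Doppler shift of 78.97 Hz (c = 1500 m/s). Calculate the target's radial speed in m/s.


From fd = 2*f*v/c, v = c*fd/(2*f) = 1500 * 78.97 / (2*3697) = 16.02

16.02 m/s


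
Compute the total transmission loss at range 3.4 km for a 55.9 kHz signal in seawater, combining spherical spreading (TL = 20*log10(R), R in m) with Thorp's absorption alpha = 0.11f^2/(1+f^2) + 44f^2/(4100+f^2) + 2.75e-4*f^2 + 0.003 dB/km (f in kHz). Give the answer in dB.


Step 1 (Thorp): alpha = 0.11*3124.81/(1+3124.81) + 44*3124.81/(4100+3124.81) + 2.75e-4*3124.81 + 0.003 = 20.0028 dB/km
Step 2: TL_spread = 20*log10(3400) = 70.63 dB
Step 3: TL_abs = alpha*R = 20.0028 * 3.4 = 68.01 dB
Step 4: TL_total = 70.63 + 68.01 = 138.64

138.64 dB


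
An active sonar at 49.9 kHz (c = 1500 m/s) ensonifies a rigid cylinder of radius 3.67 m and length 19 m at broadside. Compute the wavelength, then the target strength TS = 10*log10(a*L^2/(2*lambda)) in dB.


Step 1: lambda = c/f = 1500/49900 = 0.03006 m
Step 2: TS = 10*log10(a*L^2/(2*lambda)) = 10*log10(3.67*19^2/(2*0.03006)) = 43.43

43.43 dB


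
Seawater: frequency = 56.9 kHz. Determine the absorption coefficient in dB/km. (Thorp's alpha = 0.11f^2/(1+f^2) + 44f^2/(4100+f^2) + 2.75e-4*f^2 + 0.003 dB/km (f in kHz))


f^2 = 3237.61
alpha = 0.11*3237.61/(1+3237.61) + 44*3237.61/(4100+3237.61) + 2.75e-4*3237.61 + 0.003 = 20.418

20.418 dB/km


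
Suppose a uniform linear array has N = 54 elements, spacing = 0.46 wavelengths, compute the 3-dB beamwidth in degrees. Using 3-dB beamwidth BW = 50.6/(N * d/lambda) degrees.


2.04 deg


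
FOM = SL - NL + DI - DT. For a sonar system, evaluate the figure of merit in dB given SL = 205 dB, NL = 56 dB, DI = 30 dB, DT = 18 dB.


FOM = SL - NL + DI - DT = 205 - 56 + 30 - 18 = 161

161 dB


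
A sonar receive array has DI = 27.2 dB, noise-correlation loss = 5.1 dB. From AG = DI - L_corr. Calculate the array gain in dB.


22.1 dB


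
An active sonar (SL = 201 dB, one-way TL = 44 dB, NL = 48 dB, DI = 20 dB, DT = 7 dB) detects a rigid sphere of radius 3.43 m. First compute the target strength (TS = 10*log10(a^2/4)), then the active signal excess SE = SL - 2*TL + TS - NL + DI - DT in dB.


Step 1: TS = 10*log10(3.43^2/4) = 4.69 dB
Step 2: SE = SL - 2*TL + TS - NL + DI - DT = 201 - 2*44 + (4.69) - 48 + 20 - 7 = 82.69

82.69 dB


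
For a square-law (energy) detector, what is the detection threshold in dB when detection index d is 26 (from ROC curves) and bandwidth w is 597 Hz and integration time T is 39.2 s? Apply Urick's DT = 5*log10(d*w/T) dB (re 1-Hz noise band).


DT = 5*log10(d*w/T) = 5*log10(26 * 597 / 39.2) = 5*log10(395.97) = 12.99

12.99 dB


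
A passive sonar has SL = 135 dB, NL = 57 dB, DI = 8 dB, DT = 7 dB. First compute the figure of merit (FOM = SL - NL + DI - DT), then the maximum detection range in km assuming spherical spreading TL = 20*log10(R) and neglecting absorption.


Step 1: FOM = SL - NL + DI - DT = 135 - 57 + 8 - 7 = 79 dB
Step 2: at max range FOM = TL = 20*log10(R), so R = 10^(79/20) = 8912.51 m = 8.91 km

8.91 km


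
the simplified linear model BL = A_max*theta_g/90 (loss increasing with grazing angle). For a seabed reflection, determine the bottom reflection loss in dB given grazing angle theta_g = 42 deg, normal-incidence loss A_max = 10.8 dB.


BL = A_max * theta_g / 90 = 10.8 * 42 / 90 = 5.04

5.04 dB


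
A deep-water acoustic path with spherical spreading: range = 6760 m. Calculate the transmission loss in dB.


76.6 dB


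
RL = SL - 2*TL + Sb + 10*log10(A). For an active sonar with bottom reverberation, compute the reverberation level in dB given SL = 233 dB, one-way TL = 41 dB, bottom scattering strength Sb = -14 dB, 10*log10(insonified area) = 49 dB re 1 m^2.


RL = SL - 2*TL + Sb + 10*log10(A) = 233 - 2*41 + (-14) + 49 = 186

186 dB


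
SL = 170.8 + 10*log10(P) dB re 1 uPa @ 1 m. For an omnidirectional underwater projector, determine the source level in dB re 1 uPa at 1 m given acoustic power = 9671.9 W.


SL = 170.8 + 10*log10(9671.9) = 170.8 + 39.86 = 210.66

210.66 dB


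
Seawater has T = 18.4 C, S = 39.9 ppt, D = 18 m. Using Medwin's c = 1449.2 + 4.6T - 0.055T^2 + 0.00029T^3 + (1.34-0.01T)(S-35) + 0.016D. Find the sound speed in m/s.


c = 1449.2 + 4.6*18.4 - 0.055*18.4^2 + 0.00029*18.4^3 + (1.34 - 0.01*18.4)*(39.9 - 35) + 0.016*18 = 1522.98

1522.98 m/s


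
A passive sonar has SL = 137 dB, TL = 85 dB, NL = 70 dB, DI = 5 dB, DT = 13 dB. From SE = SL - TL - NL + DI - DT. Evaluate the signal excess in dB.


-26 dB


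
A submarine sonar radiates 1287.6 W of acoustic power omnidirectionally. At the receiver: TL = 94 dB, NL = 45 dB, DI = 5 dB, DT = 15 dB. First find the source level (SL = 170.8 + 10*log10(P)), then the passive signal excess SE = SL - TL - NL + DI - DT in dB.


Step 1: SL = 170.8 + 10*log10(1287.6) = 201.9 dB
Step 2: SE = SL - TL - NL + DI - DT = 201.9 - 94 - 45 + 5 - 15 = 52.9

52.9 dB


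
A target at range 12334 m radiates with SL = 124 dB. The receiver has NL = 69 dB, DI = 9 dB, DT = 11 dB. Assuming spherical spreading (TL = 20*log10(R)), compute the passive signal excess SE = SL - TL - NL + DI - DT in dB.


Step 1: TL = 20*log10(12334) = 81.82 dB
Step 2: SE = 124 - 81.82 - 69 + 9 - 11 = -28.82

-28.82 dB


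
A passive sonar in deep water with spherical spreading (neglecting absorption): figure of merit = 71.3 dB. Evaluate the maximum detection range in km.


At max range FOM = TL, so 20*log10(R) = 71.3
R = 10^(71.3/20) = 3672.82 m = 3.67 km

3.67 km


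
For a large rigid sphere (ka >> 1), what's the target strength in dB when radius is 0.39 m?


-14.2 dB


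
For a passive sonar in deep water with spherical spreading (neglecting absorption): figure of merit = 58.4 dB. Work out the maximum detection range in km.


At max range FOM = TL, so 20*log10(R) = 58.4
R = 10^(58.4/20) = 831.76 m = 0.83 km

0.83 km


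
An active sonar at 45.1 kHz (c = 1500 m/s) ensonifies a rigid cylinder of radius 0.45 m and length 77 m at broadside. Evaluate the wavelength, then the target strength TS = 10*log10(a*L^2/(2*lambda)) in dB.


Step 1: lambda = c/f = 1500/45100 = 0.03326 m
Step 2: TS = 10*log10(a*L^2/(2*lambda)) = 10*log10(0.45*77^2/(2*0.03326)) = 46.03

46.03 dB


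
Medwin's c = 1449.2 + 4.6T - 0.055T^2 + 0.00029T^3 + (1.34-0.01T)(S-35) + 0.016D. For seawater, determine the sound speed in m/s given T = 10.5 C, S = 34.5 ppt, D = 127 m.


c = 1449.2 + 4.6*10.5 - 0.055*10.5^2 + 0.00029*10.5^3 + (1.34 - 0.01*10.5)*(34.5 - 35) + 0.016*127 = 1493.19

1493.19 m/s


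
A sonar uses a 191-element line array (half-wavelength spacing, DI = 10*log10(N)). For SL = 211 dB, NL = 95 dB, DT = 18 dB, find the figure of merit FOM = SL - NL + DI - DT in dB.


Step 1: DI = 10*log10(191) = 22.81 dB
Step 2: FOM = SL - NL + DI - DT = 211 - 95 + 22.81 - 18 = 120.81

120.81 dB


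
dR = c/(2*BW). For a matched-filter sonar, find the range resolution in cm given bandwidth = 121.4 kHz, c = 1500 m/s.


0.62 cm


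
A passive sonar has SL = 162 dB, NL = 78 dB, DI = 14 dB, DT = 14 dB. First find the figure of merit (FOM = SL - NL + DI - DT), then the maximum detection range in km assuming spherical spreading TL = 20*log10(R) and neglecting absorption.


Step 1: FOM = SL - NL + DI - DT = 162 - 78 + 14 - 14 = 84 dB
Step 2: at max range FOM = TL = 20*log10(R), so R = 10^(84/20) = 15848.93 m = 15.85 km

15.85 km


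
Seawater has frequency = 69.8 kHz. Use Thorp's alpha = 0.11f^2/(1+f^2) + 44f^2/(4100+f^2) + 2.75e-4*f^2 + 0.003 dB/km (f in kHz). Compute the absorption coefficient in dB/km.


f^2 = 4872.04
alpha = 0.11*4872.04/(1+4872.04) + 44*4872.04/(4100+4872.04) + 2.75e-4*4872.04 + 0.003 = 25.346

25.346 dB/km


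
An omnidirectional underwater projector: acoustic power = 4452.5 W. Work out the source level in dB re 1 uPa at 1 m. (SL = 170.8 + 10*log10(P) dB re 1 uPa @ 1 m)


207.29 dB


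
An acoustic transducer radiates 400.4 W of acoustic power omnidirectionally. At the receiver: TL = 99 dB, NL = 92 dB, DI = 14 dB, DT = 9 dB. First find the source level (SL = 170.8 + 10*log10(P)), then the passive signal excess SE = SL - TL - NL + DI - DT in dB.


Step 1: SL = 170.8 + 10*log10(400.4) = 196.82 dB
Step 2: SE = SL - TL - NL + DI - DT = 196.82 - 99 - 92 + 14 - 9 = 10.82

10.82 dB


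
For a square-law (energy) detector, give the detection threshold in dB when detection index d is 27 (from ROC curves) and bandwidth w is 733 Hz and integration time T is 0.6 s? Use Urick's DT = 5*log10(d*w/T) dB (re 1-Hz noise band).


22.59 dB


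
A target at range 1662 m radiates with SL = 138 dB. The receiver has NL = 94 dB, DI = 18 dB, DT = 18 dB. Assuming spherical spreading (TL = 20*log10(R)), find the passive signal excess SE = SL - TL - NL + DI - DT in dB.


Step 1: TL = 20*log10(1662) = 64.41 dB
Step 2: SE = 138 - 64.41 - 94 + 18 - 18 = -20.41

-20.41 dB


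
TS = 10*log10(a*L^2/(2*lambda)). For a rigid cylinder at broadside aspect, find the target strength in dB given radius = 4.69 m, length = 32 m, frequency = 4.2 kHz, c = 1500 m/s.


lambda = 1500/4200 = 0.35714 m
TS = 10*log10(4.69*32^2/(2*0.35714)) = 38.28

38.28 dB


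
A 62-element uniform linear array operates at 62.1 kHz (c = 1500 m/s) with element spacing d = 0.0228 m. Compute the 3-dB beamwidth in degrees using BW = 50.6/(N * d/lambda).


Step 1: lambda = 1500/62100 = 0.02415 m
Step 2: d/lambda = 0.0228/0.02415 = 0.9441
Step 3: BW = 50.6/(N * d/lambda) = 50.6/(62 * 0.9441) = 0.86

0.86 deg


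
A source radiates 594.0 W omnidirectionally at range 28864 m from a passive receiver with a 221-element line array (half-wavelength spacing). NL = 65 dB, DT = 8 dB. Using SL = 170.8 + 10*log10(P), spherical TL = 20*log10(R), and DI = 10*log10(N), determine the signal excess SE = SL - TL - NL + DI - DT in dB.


59.77 dB


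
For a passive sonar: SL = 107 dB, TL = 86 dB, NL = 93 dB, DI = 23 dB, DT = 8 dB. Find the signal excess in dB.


-57 dB


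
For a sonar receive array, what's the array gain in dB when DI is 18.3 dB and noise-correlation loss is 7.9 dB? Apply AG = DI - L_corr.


AG = DI - L_corr = 18.3 - 7.9 = 10.4

10.4 dB


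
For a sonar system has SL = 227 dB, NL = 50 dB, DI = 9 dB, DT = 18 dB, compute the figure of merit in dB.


168 dB


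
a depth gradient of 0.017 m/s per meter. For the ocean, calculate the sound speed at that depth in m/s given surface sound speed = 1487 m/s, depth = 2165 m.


c = 1487 + 0.017 * 2165 = 1523.805

1523.805 m/s


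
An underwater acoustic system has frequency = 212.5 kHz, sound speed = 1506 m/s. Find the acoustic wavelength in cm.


0.71 cm


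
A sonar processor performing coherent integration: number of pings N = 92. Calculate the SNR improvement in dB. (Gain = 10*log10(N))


Gain = 10*log10(92) = 19.64

19.64 dB


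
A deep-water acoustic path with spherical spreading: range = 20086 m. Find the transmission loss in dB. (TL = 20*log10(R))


TL = 20*log10(20086) = 86.06

86.06 dB


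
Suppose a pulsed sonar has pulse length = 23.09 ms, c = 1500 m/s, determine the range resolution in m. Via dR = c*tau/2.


dR = c*tau/2 = 1500 * 23.09e-3 / 2 = 17.3175

17.3175 m


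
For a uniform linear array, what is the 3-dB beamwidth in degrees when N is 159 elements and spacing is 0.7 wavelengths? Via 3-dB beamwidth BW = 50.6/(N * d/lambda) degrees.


BW = 50.6 / (159 * 0.7) = 50.6 / 111.3 = 0.45

0.45 deg


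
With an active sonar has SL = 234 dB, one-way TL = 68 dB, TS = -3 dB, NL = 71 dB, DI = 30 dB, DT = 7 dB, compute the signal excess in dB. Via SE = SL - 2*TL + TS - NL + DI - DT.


SE = SL - 2*TL + TS - NL + DI - DT = 234 - 2*68 + (-3) - 71 + 30 - 7 = 47

47 dB


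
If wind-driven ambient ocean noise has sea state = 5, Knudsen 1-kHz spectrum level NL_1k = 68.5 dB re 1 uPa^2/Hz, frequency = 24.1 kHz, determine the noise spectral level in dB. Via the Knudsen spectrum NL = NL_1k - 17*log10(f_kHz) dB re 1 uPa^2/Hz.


NL = NL_1k - 17*log10(f_kHz) = 68.5 - 17*log10(24.1) = 68.5 - (23.49) = 45.01

45.01 dB


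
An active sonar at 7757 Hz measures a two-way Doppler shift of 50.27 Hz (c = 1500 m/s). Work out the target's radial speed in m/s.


From fd = 2*f*v/c, v = c*fd/(2*f) = 1500 * 50.27 / (2*7757) = 4.86

4.86 m/s


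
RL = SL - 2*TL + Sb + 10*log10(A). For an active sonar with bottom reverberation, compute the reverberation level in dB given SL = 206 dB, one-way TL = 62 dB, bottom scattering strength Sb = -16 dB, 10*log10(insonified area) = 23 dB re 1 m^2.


RL = SL - 2*TL + Sb + 10*log10(A) = 206 - 2*62 + (-16) + 23 = 89

89 dB


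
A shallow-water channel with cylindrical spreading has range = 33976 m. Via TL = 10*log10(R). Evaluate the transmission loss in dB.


TL = 10*log10(33976) = 45.31

45.31 dB


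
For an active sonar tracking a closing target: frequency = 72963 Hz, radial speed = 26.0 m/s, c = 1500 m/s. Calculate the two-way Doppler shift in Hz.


fd = 2*f*v/c = 2 * 72963 * 26.0 / 1500 = 2529.38

2529.38 Hz


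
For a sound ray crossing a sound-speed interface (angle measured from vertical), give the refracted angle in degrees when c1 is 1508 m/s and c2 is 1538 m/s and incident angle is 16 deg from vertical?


sin(theta2) = (c2/c1)*sin(theta1) = (1538/1508)*sin(16 deg) = 0.28112
theta2 = arcsin(0.28112) = 16.33

16.33 deg


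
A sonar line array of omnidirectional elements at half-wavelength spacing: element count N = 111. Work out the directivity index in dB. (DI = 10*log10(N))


DI = 10*log10(111) = 20.45

20.45 dB


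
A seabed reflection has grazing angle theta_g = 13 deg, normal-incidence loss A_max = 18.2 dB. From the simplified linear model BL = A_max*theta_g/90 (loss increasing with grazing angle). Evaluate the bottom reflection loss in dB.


BL = A_max * theta_g / 90 = 18.2 * 13 / 90 = 2.63

2.63 dB


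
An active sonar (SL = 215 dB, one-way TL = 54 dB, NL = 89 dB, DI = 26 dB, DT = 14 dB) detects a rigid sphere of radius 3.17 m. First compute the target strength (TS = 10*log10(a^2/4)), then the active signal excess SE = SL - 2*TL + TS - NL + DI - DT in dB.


Step 1: TS = 10*log10(3.17^2/4) = 4.0 dB
Step 2: SE = SL - 2*TL + TS - NL + DI - DT = 215 - 2*54 + (4.0) - 89 + 26 - 14 = 34.0

34.0 dB


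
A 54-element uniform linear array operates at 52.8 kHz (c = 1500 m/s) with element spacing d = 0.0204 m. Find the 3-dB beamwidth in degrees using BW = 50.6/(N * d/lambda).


Step 1: lambda = 1500/52800 = 0.02841 m
Step 2: d/lambda = 0.0204/0.02841 = 0.7181
Step 3: BW = 50.6/(N * d/lambda) = 50.6/(54 * 0.7181) = 1.3

1.3 deg


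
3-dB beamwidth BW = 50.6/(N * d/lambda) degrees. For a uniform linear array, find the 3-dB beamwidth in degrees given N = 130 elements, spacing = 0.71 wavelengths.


BW = 50.6 / (130 * 0.71) = 50.6 / 92.3 = 0.55

0.55 deg


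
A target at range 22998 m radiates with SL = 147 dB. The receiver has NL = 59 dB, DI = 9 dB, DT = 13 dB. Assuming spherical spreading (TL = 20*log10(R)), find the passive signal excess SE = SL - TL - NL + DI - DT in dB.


Step 1: TL = 20*log10(22998) = 87.23 dB
Step 2: SE = 147 - 87.23 - 59 + 9 - 13 = -3.23

-3.23 dB


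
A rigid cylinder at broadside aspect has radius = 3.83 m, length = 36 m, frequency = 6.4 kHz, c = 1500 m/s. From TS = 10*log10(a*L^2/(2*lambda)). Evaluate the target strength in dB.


40.25 dB


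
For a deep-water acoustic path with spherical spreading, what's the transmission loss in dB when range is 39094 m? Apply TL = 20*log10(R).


91.84 dB


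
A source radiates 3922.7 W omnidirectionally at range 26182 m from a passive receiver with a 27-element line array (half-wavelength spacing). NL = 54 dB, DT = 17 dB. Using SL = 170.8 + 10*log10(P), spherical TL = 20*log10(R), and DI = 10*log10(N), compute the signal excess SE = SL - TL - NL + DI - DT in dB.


Step 1: SL = 170.8 + 10*log10(3922.7) = 206.74 dB
Step 2: TL = 20*log10(26182) = 88.36 dB
Step 3: DI = 10*log10(27) = 14.31 dB
Step 4: SE = SL - TL - NL + DI - DT = 206.74 - 88.36 - 54 + 14.31 - 17 = 61.69

61.69 dB


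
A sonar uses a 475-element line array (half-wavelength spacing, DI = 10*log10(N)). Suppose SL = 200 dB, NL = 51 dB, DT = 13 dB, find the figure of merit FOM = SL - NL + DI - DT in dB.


162.77 dB


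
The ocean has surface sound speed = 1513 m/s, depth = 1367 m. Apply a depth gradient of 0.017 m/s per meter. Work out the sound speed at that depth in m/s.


c = 1513 + 0.017 * 1367 = 1536.239

1536.239 m/s


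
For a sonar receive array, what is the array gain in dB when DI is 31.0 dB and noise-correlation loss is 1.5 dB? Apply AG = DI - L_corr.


29.5 dB


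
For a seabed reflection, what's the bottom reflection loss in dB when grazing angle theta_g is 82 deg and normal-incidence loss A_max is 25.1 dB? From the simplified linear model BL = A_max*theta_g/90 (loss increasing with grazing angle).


22.87 dB


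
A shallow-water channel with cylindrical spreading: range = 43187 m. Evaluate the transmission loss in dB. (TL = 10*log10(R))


TL = 10*log10(43187) = 46.35

46.35 dB


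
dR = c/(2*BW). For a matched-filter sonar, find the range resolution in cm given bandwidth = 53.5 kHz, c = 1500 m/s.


1.4 cm


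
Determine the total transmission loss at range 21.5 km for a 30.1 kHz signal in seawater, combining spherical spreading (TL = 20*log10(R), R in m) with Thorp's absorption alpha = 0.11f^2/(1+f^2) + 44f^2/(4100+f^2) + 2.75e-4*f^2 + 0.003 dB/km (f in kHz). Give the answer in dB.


265.64 dB


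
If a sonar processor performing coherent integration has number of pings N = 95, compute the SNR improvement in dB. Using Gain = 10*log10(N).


19.78 dB


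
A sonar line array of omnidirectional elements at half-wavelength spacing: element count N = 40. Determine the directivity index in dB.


16.02 dB


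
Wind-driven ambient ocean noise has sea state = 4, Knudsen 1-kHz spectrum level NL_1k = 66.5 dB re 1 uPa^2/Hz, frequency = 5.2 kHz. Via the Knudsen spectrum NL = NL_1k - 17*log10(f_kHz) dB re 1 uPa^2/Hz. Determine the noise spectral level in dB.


54.33 dB


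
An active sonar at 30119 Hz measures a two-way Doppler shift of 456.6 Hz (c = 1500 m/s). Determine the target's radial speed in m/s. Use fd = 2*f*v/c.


11.37 m/s


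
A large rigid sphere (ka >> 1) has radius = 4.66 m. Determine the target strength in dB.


TS = 10*log10(4.66^2 / 4) = 10*log10(5.4289) = 7.35

7.35 dB


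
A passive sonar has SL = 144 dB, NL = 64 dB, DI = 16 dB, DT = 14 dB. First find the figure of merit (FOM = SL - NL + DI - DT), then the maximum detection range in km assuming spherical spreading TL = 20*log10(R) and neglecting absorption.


Step 1: FOM = SL - NL + DI - DT = 144 - 64 + 16 - 14 = 82 dB
Step 2: at max range FOM = TL = 20*log10(R), so R = 10^(82/20) = 12589.25 m = 12.59 km

12.59 km


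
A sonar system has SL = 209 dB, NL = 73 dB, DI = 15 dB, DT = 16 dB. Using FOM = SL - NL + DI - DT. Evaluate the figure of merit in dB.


135 dB


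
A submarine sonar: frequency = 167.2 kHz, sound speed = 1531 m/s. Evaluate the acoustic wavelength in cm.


0.92 cm


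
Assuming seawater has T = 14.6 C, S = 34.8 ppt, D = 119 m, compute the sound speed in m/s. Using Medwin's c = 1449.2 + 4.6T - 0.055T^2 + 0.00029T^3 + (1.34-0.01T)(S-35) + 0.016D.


c = 1449.2 + 4.6*14.6 - 0.055*14.6^2 + 0.00029*14.6^3 + (1.34 - 0.01*14.6)*(34.8 - 35) + 0.016*119 = 1507.2

1507.2 m/s


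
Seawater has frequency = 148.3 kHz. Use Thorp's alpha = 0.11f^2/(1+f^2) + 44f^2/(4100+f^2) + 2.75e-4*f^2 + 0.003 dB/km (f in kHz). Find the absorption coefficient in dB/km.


f^2 = 21992.89
alpha = 0.11*21992.89/(1+21992.89) + 44*21992.89/(4100+21992.89) + 2.75e-4*21992.89 + 0.003 = 43.247

43.247 dB/km


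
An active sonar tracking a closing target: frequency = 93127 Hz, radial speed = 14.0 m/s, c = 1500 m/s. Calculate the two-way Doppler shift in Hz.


fd = 2*f*v/c = 2 * 93127 * 14.0 / 1500 = 1738.37

1738.37 Hz


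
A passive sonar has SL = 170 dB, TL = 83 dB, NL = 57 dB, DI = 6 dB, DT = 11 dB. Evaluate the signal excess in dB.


SE = SL - TL - NL + DI - DT = 170 - 83 - 57 + 6 - 11 = 25

25 dB


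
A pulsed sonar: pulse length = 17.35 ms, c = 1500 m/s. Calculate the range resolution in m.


dR = c*tau/2 = 1500 * 17.35e-3 / 2 = 13.0125

13.0125 m


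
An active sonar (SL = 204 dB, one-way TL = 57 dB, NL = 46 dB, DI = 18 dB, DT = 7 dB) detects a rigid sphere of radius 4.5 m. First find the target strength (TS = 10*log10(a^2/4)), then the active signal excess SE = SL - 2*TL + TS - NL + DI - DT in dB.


Step 1: TS = 10*log10(4.5^2/4) = 7.04 dB
Step 2: SE = SL - 2*TL + TS - NL + DI - DT = 204 - 2*57 + (7.04) - 46 + 18 - 7 = 62.04

62.04 dB


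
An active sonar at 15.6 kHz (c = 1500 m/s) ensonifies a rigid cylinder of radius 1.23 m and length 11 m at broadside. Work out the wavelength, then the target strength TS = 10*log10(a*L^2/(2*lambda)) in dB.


Step 1: lambda = c/f = 1500/15600 = 0.09615 m
Step 2: TS = 10*log10(a*L^2/(2*lambda)) = 10*log10(1.23*11^2/(2*0.09615)) = 28.89

28.89 dB


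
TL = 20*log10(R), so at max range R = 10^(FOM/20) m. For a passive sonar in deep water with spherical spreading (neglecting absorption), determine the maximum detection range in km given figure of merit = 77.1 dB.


7.16 km


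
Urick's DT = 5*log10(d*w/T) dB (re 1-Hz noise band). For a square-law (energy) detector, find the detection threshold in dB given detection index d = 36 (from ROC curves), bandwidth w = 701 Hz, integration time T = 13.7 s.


16.33 dB


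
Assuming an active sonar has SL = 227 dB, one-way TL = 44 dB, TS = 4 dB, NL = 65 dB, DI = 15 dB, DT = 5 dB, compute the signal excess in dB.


88 dB


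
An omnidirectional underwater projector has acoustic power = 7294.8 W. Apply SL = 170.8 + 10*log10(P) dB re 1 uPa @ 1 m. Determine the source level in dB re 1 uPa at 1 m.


SL = 170.8 + 10*log10(7294.8) = 170.8 + 38.63 = 209.43

209.43 dB


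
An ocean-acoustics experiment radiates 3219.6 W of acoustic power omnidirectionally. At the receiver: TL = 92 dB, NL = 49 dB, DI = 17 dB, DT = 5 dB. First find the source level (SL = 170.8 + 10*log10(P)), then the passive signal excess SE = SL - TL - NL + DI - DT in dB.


Step 1: SL = 170.8 + 10*log10(3219.6) = 205.88 dB
Step 2: SE = SL - TL - NL + DI - DT = 205.88 - 92 - 49 + 17 - 5 = 76.88

76.88 dB


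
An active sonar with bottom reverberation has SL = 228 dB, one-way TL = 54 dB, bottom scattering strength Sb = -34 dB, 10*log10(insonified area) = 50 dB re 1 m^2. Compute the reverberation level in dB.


RL = SL - 2*TL + Sb + 10*log10(A) = 228 - 2*54 + (-34) + 50 = 136

136 dB


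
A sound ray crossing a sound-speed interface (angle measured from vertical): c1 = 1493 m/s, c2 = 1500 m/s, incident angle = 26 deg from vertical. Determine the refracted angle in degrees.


sin(theta2) = (c2/c1)*sin(theta1) = (1500/1493)*sin(26 deg) = 0.44043
theta2 = arcsin(0.44043) = 26.13

26.13 deg


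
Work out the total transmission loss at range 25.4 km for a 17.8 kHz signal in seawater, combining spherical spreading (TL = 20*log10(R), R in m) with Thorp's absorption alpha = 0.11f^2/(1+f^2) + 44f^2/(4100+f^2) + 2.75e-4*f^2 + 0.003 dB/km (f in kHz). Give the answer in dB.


Step 1 (Thorp): alpha = 0.11*316.84/(1+316.84) + 44*316.84/(4100+316.84) + 2.75e-4*316.84 + 0.003 = 3.3561 dB/km
Step 2: TL_spread = 20*log10(25400) = 88.1 dB
Step 3: TL_abs = alpha*R = 3.3561 * 25.4 = 85.24 dB
Step 4: TL_total = 88.1 + 85.24 = 173.34

173.34 dB


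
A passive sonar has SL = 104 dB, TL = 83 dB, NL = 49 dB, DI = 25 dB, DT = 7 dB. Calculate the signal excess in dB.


SE = SL - TL - NL + DI - DT = 104 - 83 - 49 + 25 - 7 = -10

-10 dB


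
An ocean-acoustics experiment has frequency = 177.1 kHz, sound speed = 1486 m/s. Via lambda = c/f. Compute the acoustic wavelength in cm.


0.84 cm


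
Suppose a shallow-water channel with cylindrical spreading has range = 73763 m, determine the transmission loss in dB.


TL = 10*log10(73763) = 48.68

48.68 dB


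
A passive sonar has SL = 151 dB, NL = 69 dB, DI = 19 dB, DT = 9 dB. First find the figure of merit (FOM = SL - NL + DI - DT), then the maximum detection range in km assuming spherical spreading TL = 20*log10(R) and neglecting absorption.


Step 1: FOM = SL - NL + DI - DT = 151 - 69 + 19 - 9 = 92 dB
Step 2: at max range FOM = TL = 20*log10(R), so R = 10^(92/20) = 39810.72 m = 39.81 km

39.81 km


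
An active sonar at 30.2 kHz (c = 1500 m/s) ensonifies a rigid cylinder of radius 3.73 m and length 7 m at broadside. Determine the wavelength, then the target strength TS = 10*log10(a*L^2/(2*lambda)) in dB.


Step 1: lambda = c/f = 1500/30200 = 0.04967 m
Step 2: TS = 10*log10(a*L^2/(2*lambda)) = 10*log10(3.73*7^2/(2*0.04967)) = 32.65

32.65 dB


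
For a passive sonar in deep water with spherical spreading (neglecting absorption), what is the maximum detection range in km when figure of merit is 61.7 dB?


At max range FOM = TL, so 20*log10(R) = 61.7
R = 10^(61.7/20) = 1216.19 m = 1.22 km

1.22 km


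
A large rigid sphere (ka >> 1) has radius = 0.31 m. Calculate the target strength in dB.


TS = 10*log10(0.31^2 / 4) = 10*log10(0.024025) = -16.19

-16.19 dB


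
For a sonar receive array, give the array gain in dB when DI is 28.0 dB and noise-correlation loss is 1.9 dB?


26.1 dB


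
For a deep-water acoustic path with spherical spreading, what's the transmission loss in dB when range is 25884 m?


88.26 dB


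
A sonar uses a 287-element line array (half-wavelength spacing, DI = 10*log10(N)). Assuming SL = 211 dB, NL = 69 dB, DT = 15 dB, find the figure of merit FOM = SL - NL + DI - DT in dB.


Step 1: DI = 10*log10(287) = 24.58 dB
Step 2: FOM = SL - NL + DI - DT = 211 - 69 + 24.58 - 15 = 151.58

151.58 dB


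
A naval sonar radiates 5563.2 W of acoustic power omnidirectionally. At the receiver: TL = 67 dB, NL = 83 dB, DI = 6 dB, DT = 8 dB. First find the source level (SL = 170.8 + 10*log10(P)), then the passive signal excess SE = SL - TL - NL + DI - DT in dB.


Step 1: SL = 170.8 + 10*log10(5563.2) = 208.25 dB
Step 2: SE = SL - TL - NL + DI - DT = 208.25 - 67 - 83 + 6 - 8 = 56.25

56.25 dB
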